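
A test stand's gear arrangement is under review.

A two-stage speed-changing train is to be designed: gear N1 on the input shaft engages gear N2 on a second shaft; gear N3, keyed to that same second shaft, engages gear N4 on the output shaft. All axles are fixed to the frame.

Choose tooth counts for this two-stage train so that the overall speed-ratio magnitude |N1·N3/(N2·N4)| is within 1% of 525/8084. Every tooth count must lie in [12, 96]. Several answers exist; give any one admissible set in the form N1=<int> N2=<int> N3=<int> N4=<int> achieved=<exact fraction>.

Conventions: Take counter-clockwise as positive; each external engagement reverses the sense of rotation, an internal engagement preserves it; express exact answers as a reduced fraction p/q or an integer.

N1=15 N2=86 N3=35 N4=94 achieved=525/8084

2-stage fixed-axis compound train for ratio 525/8084
target = 525/8084 in lowest terms: an exact hit needs N1·N3 = k·525 and N2·N4 = k·8084 for one integer k, every count in [12, 96]; additionally prefer no 1:1 stage (N1 ≠ N2, N3 ≠ N4)
k = 1: N1·N3 = 525 = 15·35, N2·N4 = 8084 = 86·94
achieved = 15·35/(86·94) = 525/8084; |achieved − target| = 0 ≤ 21/32336 ✓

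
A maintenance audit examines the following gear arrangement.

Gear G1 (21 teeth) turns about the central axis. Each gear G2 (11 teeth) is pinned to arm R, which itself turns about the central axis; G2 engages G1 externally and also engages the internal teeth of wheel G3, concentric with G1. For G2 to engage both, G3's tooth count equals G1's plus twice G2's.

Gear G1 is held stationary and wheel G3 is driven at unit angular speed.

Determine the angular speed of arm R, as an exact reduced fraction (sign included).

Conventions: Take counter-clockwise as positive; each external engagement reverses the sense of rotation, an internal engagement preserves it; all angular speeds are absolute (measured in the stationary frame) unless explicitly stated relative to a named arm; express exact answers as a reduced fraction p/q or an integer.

recognized (axles ride arm R): planetary set, 21/11/43 teeth
ring teeth: 21 + 2·11 = 43
21(ω_sun−ω_arm) = −43(ω_ring−ω_arm),  ω_sun = 0, ω_ring = 1
21(0−ω_arm) = −43(1−ω_arm)  ⇒  64·ω_arm = 43  ⇒  ω_arm = 43/64
exact speed ratio = 43/64

43/64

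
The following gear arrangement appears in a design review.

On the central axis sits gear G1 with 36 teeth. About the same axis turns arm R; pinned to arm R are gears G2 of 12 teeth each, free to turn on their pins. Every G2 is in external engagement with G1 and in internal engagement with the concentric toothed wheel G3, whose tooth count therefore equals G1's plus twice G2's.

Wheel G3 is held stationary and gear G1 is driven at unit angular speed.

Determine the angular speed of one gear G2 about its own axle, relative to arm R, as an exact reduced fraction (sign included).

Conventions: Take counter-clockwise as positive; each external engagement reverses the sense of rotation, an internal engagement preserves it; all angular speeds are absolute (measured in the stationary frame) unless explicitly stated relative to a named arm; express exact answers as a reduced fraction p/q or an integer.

-15/8

class = planetary set [G3 = 36+2·12 = 60; Willis about the carrier]
ring teeth: 36 + 2·12 = 60
36(ω_sun−ω_arm) = −60(ω_ring−ω_arm),  ω_ring = 0, ω_sun = 1
36(1−ω_arm) = −60(0−ω_arm)  ⇒  96·ω_arm = 36  ⇒  ω_arm = 3/8
sun–planet mesh: 36·(1−3/8) = −12·(ω_p−ω_arm)  ⇒  ω_p−ω_arm = -15/8
exact speed ratio = -15/8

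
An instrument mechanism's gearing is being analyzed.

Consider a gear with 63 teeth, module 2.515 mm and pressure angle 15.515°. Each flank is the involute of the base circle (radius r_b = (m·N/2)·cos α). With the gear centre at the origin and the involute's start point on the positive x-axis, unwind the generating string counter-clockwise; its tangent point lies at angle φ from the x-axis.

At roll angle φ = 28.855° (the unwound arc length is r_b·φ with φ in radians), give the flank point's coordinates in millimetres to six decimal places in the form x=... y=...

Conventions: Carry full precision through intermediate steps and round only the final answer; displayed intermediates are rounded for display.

recognized (one wheel, involute flank): single-mesh tooth geometry, m = 2.515, N = 63
pitch radius r_p = m·N/2 = 2.515·63/2 = 79.222500
base radius r_b = r_p·cos α = 79.222500·cos 15.515° = 76.335668
roll angle φ = 28.855° = 0.50361476 rad
x = r_b·(cos φ + φ·sin φ) = 85.410881
y = r_b·(sin φ − φ·cos φ) = 3.168447

x=85.410881 y=3.168447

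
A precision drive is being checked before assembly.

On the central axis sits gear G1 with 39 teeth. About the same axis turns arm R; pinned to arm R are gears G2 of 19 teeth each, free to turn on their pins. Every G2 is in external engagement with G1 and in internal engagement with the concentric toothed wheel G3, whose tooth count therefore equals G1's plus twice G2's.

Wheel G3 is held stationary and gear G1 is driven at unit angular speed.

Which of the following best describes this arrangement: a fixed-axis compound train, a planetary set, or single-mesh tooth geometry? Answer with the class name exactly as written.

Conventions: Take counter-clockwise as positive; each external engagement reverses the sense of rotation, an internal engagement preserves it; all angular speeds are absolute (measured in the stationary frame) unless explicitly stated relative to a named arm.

recognized (axles ride arm R): planetary set, 39/19/77 teeth
classification: planetary set

planetary set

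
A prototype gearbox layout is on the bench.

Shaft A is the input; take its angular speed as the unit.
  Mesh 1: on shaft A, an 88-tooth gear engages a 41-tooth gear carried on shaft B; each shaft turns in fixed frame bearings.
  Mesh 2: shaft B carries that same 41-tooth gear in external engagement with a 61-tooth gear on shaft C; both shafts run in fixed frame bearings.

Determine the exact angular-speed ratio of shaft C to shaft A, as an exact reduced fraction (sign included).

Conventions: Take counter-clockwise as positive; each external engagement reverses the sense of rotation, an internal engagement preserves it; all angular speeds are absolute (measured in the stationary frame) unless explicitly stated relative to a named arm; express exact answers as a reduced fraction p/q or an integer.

88/61

class = fixed-axis compound train [2 meshes; 2 ratios multiply, 2 sense flips]
mesh 1 [88T→41T]: running ratio 88/41, sense −
mesh 2 [41T→61T]: running ratio 88/61, sense +
ω_out/ω_in = 88/61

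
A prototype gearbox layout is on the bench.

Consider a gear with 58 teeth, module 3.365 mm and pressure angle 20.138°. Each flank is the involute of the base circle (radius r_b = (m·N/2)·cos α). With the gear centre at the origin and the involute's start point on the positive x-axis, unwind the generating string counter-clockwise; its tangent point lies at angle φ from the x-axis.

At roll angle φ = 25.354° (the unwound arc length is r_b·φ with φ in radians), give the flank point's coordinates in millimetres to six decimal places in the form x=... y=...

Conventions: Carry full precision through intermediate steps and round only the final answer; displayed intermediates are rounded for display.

x=100.155123 y=2.594830

topology: single-mesh involute geometry — m = 3.365, N = 58
pitch radius r_p = m·N/2 = 3.365·58/2 = 97.585000
base radius r_b = r_p·cos α = 97.585000·cos 20.138° = 91.619250
roll angle φ = 25.354° = 0.44251078 rad
x = r_b·(cos φ + φ·sin φ) = 100.155123
y = r_b·(sin φ − φ·cos φ) = 2.594830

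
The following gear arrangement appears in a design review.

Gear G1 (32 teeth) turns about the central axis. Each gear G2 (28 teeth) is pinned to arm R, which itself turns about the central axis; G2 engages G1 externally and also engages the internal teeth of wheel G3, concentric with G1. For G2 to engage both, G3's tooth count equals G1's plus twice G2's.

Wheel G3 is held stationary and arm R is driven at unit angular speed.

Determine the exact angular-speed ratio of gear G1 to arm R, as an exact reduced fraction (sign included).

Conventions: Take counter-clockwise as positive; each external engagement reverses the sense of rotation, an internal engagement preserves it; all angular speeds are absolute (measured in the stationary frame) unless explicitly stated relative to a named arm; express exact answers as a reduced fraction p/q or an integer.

class = planetary set [G3 = 32+2·28 = 88; Willis about the carrier]
ring teeth: 32 + 2·28 = 88
32(ω_sun−ω_arm) = −88(ω_ring−ω_arm),  ω_ring = 0, ω_arm = 1
ω_sun = 1 − (88/32)(0−1) = 15/4
ω_out/ω_in = 15/4

15/4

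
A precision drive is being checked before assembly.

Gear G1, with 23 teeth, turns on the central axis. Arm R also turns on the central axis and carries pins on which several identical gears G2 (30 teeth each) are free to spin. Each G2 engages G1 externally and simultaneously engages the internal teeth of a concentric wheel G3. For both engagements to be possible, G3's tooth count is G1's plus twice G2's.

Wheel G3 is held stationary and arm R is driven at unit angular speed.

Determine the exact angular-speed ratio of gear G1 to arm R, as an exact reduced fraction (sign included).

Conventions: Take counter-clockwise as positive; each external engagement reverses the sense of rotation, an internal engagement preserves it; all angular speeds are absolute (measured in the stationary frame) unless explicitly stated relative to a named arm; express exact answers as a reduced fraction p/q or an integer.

106/23

planetary set (23T centre, 30T on arm, 83T internal) — Willis relation
ring teeth: 23 + 2·30 = 83
23(ω_sun−ω_arm) = −83(ω_ring−ω_arm),  ω_ring = 0, ω_arm = 1
ω_sun = 1 − (83/23)(0−1) = 106/23
ω_out/ω_in = 106/23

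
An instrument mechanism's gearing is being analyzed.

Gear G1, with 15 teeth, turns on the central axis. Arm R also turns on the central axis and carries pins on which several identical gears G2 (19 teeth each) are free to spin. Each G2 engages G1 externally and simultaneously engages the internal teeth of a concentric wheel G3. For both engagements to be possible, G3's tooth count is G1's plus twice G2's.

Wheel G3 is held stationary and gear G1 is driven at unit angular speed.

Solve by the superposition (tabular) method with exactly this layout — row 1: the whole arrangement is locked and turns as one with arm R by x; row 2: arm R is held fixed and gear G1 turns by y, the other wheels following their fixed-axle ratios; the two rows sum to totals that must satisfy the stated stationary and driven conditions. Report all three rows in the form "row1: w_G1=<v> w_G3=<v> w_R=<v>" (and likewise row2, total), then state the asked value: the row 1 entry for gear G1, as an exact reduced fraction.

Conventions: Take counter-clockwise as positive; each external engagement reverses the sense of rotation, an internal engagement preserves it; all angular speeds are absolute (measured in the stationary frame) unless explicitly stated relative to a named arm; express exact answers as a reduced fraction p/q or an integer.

row1: w_G1=15/68 w_G3=15/68 w_R=15/68
row2: w_G1=53/68 w_G3=-15/68 w_R=0
total: w_G1=1 w_G3=0 w_R=15/68
asked value: 15/68

planetary set (15T centre, 19T on arm, 53T internal) — Willis relation
row 1: whole set turns with the arm by x
row 2: sun turns y, ring = −(15/53)·y, arm 0
boundary: total ω_ring = x − (15/53)·y = 0 and total ω_sun = x + y = 1  ⇒  y = 53/68, x = 15/68
row 2 ring = −(15/53)·53/68 = -15/68
totals (row 1 + row 2): sun 15/68 + 53/68 = 1, ring 15/68 + (-15/68) = 0, arm 15/68 + 0 = 15/68
asked cell (row1, sun) = 15/68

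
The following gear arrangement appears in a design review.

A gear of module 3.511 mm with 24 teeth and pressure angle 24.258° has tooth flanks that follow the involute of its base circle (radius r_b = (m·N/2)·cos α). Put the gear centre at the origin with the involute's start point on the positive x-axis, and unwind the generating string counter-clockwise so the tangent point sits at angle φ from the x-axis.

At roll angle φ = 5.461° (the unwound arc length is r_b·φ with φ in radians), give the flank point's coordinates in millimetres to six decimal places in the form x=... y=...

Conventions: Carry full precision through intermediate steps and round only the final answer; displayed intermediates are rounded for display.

x=38.586022 y=0.011076

single-mesh involute tooth geometry (24T wheel at module 3.511)
pitch radius r_p = m·N/2 = 3.511·24/2 = 42.132000
base radius r_b = r_p·cos α = 42.132000·cos 24.258° = 38.411942
roll angle φ = 5.461° = 0.09531243 rad
x = r_b·(cos φ + φ·sin φ) = 38.586022
y = r_b·(sin φ − φ·cos φ) = 0.011076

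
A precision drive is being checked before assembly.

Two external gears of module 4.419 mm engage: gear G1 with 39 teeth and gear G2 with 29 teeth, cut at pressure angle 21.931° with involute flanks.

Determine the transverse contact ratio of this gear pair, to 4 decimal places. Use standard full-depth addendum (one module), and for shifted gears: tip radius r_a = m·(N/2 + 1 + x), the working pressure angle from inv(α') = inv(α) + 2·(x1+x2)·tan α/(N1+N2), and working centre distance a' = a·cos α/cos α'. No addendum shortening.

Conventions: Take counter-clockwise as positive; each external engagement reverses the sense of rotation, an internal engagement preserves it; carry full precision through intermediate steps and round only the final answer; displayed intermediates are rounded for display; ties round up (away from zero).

class = single-mesh tooth geometry [involute pair 39T × 29T, m = 4.419]
base radii: r_b1 = 79.934713, r_b2 = 59.438632
tip radii: r_a1 = 90.589500, r_a2 = 68.494500
no profile shift: α' = α, a' = a
action lengths: √(r_a1²−r_b1²) = 42.625101, √(r_a2²−r_b2²) = 34.037413
base pitch p_b = π·m·cos α = 12.878067
CR = (42.625101 + 34.037413 − 150.246000·sin 21.93100°)/12.878067 = 1.595517
contact ratio ≈ 1.5955

1.5955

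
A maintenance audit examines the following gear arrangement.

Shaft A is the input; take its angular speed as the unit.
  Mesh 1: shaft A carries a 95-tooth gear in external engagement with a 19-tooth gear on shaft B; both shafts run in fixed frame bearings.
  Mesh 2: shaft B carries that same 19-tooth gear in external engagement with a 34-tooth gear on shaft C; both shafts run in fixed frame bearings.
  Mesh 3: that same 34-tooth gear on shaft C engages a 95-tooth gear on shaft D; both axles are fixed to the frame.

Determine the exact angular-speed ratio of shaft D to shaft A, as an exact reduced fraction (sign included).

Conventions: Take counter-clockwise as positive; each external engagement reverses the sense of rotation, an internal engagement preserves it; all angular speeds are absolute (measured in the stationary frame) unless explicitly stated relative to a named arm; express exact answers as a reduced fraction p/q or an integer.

-1

class = fixed-axis compound train [3 meshes; 3 ratios multiply, 3 sense flips]
mesh 1 [95T→19T]: running ratio 5, sense −
mesh 2 [19T→34T]: running ratio 95/34, sense +
mesh 3 [34T→95T]: running ratio 1, sense −
ω_out/ω_in = -1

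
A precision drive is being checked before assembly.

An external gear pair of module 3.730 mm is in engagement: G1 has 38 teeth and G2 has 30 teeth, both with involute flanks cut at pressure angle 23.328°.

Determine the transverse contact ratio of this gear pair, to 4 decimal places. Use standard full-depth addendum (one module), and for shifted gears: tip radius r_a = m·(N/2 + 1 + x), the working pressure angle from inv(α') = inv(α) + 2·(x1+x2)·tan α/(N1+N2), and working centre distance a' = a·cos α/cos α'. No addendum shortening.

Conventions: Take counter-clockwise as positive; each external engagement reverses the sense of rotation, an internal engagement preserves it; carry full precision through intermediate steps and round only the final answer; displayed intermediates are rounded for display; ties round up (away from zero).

recognized (one external pair, fixed centres): single-mesh tooth geometry, m = 3.730, N1 = 38, N2 = 30
base radii: r_b1 = 65.076588, r_b2 = 51.376254
tip radii: r_a1 = 74.600000, r_a2 = 59.680000
no profile shift: α' = α, a' = a
action lengths: √(r_a1²−r_b1²) = 36.471875, √(r_a2²−r_b2²) = 30.367465
base pitch p_b = π·m·cos α = 10.760217
CR = (36.471875 + 30.367465 − 126.820000·sin 23.32800°)/10.760217 = 1.544518
contact ratio ≈ 1.5445

1.5445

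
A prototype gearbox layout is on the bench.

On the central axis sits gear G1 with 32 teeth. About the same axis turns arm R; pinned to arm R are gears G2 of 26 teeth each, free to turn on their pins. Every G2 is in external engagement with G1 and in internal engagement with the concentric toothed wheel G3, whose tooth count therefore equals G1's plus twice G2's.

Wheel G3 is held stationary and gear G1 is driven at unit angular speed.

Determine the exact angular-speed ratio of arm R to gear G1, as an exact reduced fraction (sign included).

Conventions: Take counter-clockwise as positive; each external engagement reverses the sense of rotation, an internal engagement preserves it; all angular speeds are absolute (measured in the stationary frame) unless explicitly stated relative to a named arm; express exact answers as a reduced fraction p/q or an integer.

8/29

recognized (axles ride arm R): planetary set, 32/26/84 teeth
ring teeth: 32 + 2·26 = 84
32(ω_sun−ω_arm) = −84(ω_ring−ω_arm),  ω_ring = 0, ω_sun = 1
32(1−ω_arm) = −84(0−ω_arm)  ⇒  116·ω_arm = 32  ⇒  ω_arm = 8/29
ω_out/ω_in = 8/29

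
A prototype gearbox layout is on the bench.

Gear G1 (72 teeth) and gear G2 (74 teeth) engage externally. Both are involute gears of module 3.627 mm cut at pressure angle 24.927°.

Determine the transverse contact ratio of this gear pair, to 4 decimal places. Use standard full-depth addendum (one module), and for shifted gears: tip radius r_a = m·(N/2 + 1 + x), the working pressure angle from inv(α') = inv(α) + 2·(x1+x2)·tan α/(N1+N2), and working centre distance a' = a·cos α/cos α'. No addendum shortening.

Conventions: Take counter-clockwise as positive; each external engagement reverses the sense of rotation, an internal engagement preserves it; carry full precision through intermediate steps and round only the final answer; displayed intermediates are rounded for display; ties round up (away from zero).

1.5738

recognized (one external pair, fixed centres): single-mesh tooth geometry, m = 3.627, N1 = 72, N2 = 74
base radii: r_b1 = 118.408631, r_b2 = 121.697760
tip radii: r_a1 = 134.199000, r_a2 = 137.826000
no profile shift: α' = α, a' = a
action lengths: √(r_a1²−r_b1²) = 63.156691, √(r_a2²−r_b2²) = 64.696688
base pitch p_b = π·m·cos α = 10.333102
CR = (63.156691 + 64.696688 − 264.771000·sin 24.92700°)/10.333102 = 1.573791
contact ratio ≈ 1.5738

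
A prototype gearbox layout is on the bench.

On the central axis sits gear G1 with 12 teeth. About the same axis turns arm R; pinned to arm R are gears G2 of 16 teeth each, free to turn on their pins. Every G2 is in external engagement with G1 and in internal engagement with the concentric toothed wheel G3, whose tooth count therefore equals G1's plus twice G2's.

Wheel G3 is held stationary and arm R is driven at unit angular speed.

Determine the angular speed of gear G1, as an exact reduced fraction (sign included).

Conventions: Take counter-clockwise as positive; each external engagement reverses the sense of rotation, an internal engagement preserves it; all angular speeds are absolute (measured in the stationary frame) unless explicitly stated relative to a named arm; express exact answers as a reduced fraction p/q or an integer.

14/3

class = planetary set [G3 = 12+2·16 = 44; Willis about the carrier]
ring teeth: 12 + 2·16 = 44
12(ω_sun−ω_arm) = −44(ω_ring−ω_arm),  ω_ring = 0, ω_arm = 1
ω_sun = 1 − (44/12)(0−1) = 14/3
exact speed ratio = 14/3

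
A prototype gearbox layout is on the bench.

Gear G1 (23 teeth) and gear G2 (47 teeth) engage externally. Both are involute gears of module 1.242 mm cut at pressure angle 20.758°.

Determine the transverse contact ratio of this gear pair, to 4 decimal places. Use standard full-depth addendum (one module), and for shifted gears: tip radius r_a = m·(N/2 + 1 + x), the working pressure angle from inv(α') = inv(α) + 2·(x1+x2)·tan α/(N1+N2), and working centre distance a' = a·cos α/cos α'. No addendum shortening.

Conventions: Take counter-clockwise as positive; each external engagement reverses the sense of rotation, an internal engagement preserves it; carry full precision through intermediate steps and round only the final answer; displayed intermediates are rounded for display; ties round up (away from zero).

class = single-mesh tooth geometry [involute pair 23T × 47T, m = 1.242]
base radii: r_b1 = 13.355830, r_b2 = 27.292347
tip radii: r_a1 = 15.525000, r_a2 = 30.429000
no profile shift: α' = α, a' = a
action lengths: √(r_a1²−r_b1²) = 7.915014, √(r_a2²−r_b2²) = 13.455550
base pitch p_b = π·m·cos α = 3.648572
CR = (7.915014 + 13.455550 − 43.470000·sin 20.75800°)/3.648572 = 1.634573
contact ratio ≈ 1.6346

1.6346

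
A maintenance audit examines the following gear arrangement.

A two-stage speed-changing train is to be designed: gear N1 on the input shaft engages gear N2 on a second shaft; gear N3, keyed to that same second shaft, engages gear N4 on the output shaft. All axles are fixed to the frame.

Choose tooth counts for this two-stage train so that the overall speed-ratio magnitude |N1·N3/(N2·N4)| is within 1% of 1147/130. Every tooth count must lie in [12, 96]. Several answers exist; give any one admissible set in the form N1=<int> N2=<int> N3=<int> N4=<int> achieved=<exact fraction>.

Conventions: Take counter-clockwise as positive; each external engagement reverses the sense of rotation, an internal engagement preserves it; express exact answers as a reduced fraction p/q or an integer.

design class (target 1147/130): fixed-axis compound train
target = 1147/130 in lowest terms: an exact hit needs N1·N3 = k·1147 and N2·N4 = k·130 for one integer k, every count in [12, 96]; additionally prefer no 1:1 stage (N1 ≠ N2, N3 ≠ N4)
k = 1: no 1:1-free in-range split of k·1147 and k·130 into factor pairs; take k = 2
k = 2: N1·N3 = 2294 = 31·74, N2·N4 = 260 = 13·20
achieved = 31·74/(13·20) = 1147/130; |achieved − target| = 0 ≤ 1147/13000 ✓

N1=31 N2=13 N3=74 N4=20 achieved=1147/130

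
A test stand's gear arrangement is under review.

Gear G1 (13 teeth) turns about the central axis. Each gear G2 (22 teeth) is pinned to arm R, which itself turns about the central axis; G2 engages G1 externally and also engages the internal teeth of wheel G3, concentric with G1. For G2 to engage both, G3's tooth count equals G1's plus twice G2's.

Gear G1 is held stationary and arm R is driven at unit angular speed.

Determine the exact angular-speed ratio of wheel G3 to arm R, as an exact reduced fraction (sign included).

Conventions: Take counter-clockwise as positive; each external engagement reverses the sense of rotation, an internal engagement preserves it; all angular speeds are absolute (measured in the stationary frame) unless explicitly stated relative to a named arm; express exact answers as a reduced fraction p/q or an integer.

70/57

recognized (axles ride arm R): planetary set, 13/22/57 teeth
ring teeth: 13 + 2·22 = 57
13(ω_sun−ω_arm) = −57(ω_ring−ω_arm),  ω_sun = 0, ω_arm = 1
ω_ring = 1 − (13/57)(0−1) = 70/57
ω_out/ω_in = 70/57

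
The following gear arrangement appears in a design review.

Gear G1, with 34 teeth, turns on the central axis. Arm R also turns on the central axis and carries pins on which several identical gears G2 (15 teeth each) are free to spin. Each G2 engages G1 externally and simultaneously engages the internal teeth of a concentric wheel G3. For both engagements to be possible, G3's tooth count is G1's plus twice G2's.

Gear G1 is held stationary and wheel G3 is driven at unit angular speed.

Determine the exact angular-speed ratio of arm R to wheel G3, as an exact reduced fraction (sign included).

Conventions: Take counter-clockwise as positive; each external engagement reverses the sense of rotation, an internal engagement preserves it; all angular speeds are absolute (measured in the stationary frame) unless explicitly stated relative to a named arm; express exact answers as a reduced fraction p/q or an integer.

class = planetary set [G3 = 34+2·15 = 64; Willis about the carrier]
ring teeth: 34 + 2·15 = 64
34(ω_sun−ω_arm) = −64(ω_ring−ω_arm),  ω_sun = 0, ω_ring = 1
34(0−ω_arm) = −64(1−ω_arm)  ⇒  98·ω_arm = 64  ⇒  ω_arm = 32/49
ω_out/ω_in = 32/49

32/49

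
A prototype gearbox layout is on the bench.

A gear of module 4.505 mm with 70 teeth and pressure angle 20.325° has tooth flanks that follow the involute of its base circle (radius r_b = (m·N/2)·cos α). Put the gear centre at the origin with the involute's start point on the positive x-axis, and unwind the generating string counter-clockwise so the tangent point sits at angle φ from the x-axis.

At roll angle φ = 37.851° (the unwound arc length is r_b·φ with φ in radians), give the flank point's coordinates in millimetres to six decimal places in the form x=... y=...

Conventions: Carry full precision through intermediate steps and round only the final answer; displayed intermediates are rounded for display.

topology: single-mesh involute geometry — m = 4.505, N = 70
pitch radius r_p = m·N/2 = 4.505·70/2 = 157.675000
base radius r_b = r_p·cos α = 157.675000·cos 20.325° = 147.857755
roll angle φ = 37.851° = 0.66062458 rad
x = r_b·(cos φ + φ·sin φ) = 176.686332
y = r_b·(sin φ − φ·cos φ) = 13.599208

x=176.686332 y=13.599208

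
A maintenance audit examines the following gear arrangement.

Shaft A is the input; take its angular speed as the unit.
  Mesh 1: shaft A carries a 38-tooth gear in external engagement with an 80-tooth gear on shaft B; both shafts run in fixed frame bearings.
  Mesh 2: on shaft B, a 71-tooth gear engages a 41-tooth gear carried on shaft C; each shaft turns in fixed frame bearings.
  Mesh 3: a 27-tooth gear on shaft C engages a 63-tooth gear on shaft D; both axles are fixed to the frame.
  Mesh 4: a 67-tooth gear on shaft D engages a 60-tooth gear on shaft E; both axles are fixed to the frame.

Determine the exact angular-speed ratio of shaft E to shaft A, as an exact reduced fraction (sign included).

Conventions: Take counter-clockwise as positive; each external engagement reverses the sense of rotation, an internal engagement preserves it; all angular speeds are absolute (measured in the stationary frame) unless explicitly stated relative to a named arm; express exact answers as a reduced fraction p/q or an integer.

90383/229600

class = fixed-axis compound train [4 meshes; 4 ratios multiply, 4 sense flips]
mesh 1 [38T→80T]: running ratio 19/40, sense −
mesh 2 [71T→41T]: running ratio 1349/1640, sense +
mesh 3 [27T→63T]: running ratio 4047/11480, sense −
mesh 4 [67T→60T]: running ratio 90383/229600, sense +
ω_out/ω_in = 90383/229600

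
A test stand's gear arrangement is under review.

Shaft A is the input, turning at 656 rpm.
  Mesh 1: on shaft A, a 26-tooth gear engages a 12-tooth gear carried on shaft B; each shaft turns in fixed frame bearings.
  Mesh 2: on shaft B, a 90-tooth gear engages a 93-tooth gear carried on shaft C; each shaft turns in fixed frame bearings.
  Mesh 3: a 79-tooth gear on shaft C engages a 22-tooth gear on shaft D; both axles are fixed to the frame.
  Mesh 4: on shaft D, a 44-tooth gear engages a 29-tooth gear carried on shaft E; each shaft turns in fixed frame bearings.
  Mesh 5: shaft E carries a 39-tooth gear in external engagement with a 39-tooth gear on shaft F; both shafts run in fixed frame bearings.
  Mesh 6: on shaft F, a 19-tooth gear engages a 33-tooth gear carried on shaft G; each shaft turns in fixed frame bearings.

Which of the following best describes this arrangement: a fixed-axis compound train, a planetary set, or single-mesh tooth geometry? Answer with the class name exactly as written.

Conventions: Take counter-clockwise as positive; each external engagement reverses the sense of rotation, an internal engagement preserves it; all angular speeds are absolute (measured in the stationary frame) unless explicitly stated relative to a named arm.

recognized (7 fixed axles, 6 meshes): fixed-axis compound train
classification: fixed-axis compound train

fixed-axis compound train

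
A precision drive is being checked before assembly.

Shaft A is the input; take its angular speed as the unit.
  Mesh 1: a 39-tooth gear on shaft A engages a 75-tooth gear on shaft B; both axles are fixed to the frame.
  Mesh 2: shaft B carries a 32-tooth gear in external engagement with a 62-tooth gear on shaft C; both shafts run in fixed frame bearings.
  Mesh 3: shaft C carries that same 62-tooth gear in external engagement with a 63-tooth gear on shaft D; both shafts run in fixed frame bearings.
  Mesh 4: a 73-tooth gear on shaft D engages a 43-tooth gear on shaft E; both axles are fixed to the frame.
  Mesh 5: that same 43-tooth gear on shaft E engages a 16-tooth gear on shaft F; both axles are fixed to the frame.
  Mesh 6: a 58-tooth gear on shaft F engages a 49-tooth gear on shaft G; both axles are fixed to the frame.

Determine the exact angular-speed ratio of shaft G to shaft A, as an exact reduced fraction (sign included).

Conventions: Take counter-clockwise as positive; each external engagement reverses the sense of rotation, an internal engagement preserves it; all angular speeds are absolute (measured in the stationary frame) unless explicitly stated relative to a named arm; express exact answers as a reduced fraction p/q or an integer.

110084/77175

class = fixed-axis compound train [6 meshes; 6 ratios multiply, 6 sense flips]
mesh 1 [39T→75T]: running ratio 13/25, sense −
mesh 2 [32T→62T]: running ratio 208/775, sense +
mesh 3 [62T→63T]: running ratio 416/1575, sense −
mesh 4 [73T→43T]: running ratio 30368/67725, sense +
mesh 5 [43T→16T]: running ratio 1898/1575, sense −
mesh 6 [58T→49T]: running ratio 110084/77175, sense +
ω_out/ω_in = 110084/77175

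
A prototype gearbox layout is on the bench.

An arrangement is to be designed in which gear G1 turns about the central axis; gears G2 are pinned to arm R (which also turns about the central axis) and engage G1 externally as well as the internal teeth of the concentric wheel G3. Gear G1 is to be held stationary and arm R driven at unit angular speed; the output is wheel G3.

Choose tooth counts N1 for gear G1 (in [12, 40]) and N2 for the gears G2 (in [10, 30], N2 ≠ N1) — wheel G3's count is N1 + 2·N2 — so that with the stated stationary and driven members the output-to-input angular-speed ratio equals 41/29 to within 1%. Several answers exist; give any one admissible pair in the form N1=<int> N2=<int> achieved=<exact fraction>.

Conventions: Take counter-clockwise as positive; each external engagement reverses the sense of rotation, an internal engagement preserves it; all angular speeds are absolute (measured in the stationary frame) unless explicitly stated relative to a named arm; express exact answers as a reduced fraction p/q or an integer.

class = planetary set [ratio 41/29 wanted; Willis about the carrier]
Willis with ω_sun = 0: ω_ring/ω_arm = (N1+N3)/N3; set equal to 41/29  ⇒  N3/N1 = 1/(41/29 − 1) = 29/12
N3 = N1 + 2·N2  ⇒  N2/N1 = (N3/N1 − 1)/2 = (29/12 − 1)/2 = 17/24
smallest multiple with N1 ≥ 12 and N2 ≥ 10: k = 1  ⇒  N1 = 1·24 = 24, N2 = 1·17 = 17 (N1 ≤ 40, N2 ≤ 30, N2 ≠ N1 ✓), N3 = 24 + 2·17 = 58
check: (N1+N3)/N3 with N1 = 24, N3 = 58 gives 41/29; |achieved − target| = 0 ≤ 41/2900 ✓

N1=24 N2=17 achieved=41/29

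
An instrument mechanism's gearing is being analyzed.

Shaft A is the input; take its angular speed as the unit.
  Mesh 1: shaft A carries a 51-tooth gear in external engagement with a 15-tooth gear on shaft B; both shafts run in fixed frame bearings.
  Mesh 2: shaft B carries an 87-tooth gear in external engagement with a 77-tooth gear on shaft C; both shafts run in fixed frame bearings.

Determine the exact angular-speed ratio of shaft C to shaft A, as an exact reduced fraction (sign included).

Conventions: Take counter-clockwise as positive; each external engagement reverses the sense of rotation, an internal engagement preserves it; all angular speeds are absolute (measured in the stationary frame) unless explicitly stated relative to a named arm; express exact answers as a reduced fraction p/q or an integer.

class = fixed-axis compound train [2 meshes; 2 ratios multiply, 2 sense flips]
mesh 1 [51T→15T]: running ratio 17/5, sense −
mesh 2 [87T→77T]: running ratio 1479/385, sense +
ω_out/ω_in = 1479/385

1479/385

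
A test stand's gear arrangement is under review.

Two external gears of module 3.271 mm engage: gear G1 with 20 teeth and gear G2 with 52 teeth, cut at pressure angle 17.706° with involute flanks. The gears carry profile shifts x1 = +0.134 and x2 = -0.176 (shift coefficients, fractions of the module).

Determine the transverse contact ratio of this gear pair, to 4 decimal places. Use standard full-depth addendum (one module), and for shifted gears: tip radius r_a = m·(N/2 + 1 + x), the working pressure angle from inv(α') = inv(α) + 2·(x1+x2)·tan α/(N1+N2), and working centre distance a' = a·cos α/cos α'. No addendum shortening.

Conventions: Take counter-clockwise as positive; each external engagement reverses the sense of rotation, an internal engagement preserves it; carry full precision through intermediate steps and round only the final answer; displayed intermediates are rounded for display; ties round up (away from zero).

1.7551

recognized (one external pair, fixed centres): single-mesh tooth geometry, m = 3.271, N1 = 20, N2 = 52
base radii: r_b1 = 31.160515, r_b2 = 81.017340
tip radii: r_a1 = 36.419314, r_a2 = 87.741304
inv(α') = inv(17.706°) + 2·(+0.134-0.176)·tan α/(20+52) = 0.00985564  ⇒  α' = 17.49393°
a' = a·cos α / cos α' = 117.7560·cos 17.706°/cos 17.49393° = 117.617819
action lengths: √(r_a1²−r_b1²) = 18.851756, √(r_a2²−r_b2²) = 33.685709
base pitch p_b = π·m·cos α = 9.789365
CR = (18.851756 + 33.685709 − 117.617819·sin 17.49393°)/9.789365 = 1.755068
contact ratio ≈ 1.7551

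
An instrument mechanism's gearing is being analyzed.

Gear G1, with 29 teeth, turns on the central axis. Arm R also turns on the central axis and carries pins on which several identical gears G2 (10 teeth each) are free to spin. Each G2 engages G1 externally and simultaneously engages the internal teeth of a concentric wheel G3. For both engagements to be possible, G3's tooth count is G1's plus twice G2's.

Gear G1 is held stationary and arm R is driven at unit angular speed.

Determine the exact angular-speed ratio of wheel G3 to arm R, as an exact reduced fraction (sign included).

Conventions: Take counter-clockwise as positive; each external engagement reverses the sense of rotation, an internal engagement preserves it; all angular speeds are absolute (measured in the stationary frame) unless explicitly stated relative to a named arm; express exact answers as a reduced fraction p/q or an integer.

78/49

topology: planetary set — G1 29T / G2 10T / G3 49T, arm = carrier (Willis)
ring teeth: 29 + 2·10 = 49
29(ω_sun−ω_arm) = −49(ω_ring−ω_arm),  ω_sun = 0, ω_arm = 1
ω_ring = 1 − (29/49)(0−1) = 78/49
ω_out/ω_in = 78/49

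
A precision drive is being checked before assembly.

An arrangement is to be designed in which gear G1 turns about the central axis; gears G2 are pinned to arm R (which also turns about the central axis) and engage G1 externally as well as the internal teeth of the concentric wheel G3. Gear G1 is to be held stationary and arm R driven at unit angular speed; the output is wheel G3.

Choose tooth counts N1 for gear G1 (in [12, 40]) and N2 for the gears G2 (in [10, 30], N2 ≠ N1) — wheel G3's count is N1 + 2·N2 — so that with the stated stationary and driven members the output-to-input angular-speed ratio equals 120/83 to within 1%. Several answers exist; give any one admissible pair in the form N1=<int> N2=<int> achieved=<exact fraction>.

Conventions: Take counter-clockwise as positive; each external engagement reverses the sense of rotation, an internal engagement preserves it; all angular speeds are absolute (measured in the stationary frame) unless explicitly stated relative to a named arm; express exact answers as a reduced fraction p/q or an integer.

N1=37 N2=23 achieved=120/83

class = planetary set [ratio 120/83 wanted; Willis about the carrier]
Willis with ω_sun = 0: ω_ring/ω_arm = (N1+N3)/N3; set equal to 120/83  ⇒  N3/N1 = 1/(120/83 − 1) = 83/37
N3 = N1 + 2·N2  ⇒  N2/N1 = (N3/N1 − 1)/2 = (83/37 − 1)/2 = 23/37
smallest multiple with N1 ≥ 12 and N2 ≥ 10: k = 1  ⇒  N1 = 1·37 = 37, N2 = 1·23 = 23 (N1 ≤ 40, N2 ≤ 30, N2 ≠ N1 ✓), N3 = 37 + 2·23 = 83
check: (N1+N3)/N3 with N1 = 37, N3 = 83 gives 120/83; |achieved − target| = 0 ≤ 6/415 ✓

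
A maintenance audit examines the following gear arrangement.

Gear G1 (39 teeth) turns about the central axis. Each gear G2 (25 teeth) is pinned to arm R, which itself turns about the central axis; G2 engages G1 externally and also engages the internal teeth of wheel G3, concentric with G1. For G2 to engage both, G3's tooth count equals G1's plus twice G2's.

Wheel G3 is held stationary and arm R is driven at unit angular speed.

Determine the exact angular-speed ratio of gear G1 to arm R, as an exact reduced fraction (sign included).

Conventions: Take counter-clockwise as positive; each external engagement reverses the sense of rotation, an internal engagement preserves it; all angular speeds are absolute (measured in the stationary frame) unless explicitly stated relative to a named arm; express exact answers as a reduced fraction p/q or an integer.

class = planetary set [G3 = 39+2·25 = 89; Willis about the carrier]
ring teeth: 39 + 2·25 = 89
39(ω_sun−ω_arm) = −89(ω_ring−ω_arm),  ω_ring = 0, ω_arm = 1
ω_sun = 1 − (89/39)(0−1) = 128/39
ω_out/ω_in = 128/39

128/39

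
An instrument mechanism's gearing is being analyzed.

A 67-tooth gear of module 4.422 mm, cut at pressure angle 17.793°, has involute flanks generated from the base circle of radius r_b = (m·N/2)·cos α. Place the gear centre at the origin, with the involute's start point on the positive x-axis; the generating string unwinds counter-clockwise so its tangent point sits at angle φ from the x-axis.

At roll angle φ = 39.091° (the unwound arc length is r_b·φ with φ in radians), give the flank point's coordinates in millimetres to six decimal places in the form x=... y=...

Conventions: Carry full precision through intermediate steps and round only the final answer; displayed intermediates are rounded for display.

x=170.157215 y=14.248382

single-mesh involute tooth geometry (67T wheel at module 4.422)
pitch radius r_p = m·N/2 = 4.422·67/2 = 148.137000
base radius r_b = r_p·cos α = 148.137000·cos 17.793° = 141.051123
roll angle φ = 39.091° = 0.68226666 rad
x = r_b·(cos φ + φ·sin φ) = 170.157215
y = r_b·(sin φ − φ·cos φ) = 14.248382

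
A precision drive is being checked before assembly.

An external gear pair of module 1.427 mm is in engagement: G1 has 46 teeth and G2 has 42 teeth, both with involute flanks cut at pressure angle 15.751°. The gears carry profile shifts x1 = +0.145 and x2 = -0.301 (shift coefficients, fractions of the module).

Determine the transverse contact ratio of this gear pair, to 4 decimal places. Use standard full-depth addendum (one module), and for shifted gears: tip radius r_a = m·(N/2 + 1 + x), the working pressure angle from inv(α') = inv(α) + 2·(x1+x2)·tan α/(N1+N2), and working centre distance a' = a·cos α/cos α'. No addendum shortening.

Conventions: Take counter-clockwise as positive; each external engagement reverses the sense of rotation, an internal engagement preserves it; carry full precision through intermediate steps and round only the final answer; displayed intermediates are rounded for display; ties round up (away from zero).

recognized (one external pair, fixed centres): single-mesh tooth geometry, m = 1.427, N1 = 46, N2 = 42
base radii: r_b1 = 31.588588, r_b2 = 28.841754
tip radii: r_a1 = 34.454915, r_a2 = 30.964473
inv(α') = inv(15.751°) + 2·(+0.145-0.301)·tan α/(46+42) = 0.00614121  ⇒  α' = 14.99314°
a' = a·cos α / cos α' = 62.7880·cos 15.751°/cos 14.99314° = 62.560087
action lengths: √(r_a1²−r_b1²) = 13.758717, √(r_a2²−r_b2²) = 11.267289
base pitch p_b = π·m·cos α = 4.314716
CR = (13.758717 + 11.267289 − 62.560087·sin 14.99314°)/4.314716 = 2.049150
contact ratio ≈ 2.0491

2.0491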